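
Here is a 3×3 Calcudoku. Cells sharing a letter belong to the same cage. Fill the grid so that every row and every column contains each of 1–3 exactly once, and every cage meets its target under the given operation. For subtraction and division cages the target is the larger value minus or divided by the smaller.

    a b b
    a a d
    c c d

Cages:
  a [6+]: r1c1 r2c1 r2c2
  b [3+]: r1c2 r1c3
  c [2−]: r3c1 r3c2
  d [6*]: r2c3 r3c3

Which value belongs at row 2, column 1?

2

Row 1 needs a 3, and only r1c1 is open for it.
3 is placed in column 1, which forces r3c1 = 1.
Cage c's pair has difference 2; hence r3c2 = 3.
Row 3 already has 3, which forces r3c3 = 2.
Cage b needs two cells with sum 3, which forces r1c2 = 2.
Column 3 now contains 2; hence r1c3 = 1.
Column 1 already has 1, leaving r2c1 = 2.
Cage a needs sum 6, leaving r2c2 = 1.
Column 3 now contains 2, which forces r2c3 = 3.
Completed grid: 3 2 1 / 2 1 3 / 1 3 2.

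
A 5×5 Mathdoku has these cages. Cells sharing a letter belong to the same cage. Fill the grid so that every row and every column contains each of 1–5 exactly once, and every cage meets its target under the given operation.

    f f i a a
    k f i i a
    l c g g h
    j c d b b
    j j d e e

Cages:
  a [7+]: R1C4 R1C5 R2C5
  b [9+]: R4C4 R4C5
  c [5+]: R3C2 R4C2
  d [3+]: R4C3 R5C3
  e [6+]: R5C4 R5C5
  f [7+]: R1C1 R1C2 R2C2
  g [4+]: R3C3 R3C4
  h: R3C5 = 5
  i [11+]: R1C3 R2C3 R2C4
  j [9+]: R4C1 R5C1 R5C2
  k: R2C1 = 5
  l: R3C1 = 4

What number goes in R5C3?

Cage k is a single given cell, leaving R2C1 = 5.
Cage l is given; hence R3C1 = 4.
Cage h is given; hence R3C5 = 5.
Column 5 now contains 5; hence R4C5 = 4.
Row 4 already has 4; hence R4C4 = 5.
Column 4 now contains 5, leaving R5C4 = 4.
The 3 cells of cage i must have sum 11, so R1C3 = 5.
Cage i has sum 11, so R2C3 = 4.
Column 4 already has 4, which forces R2C4 = 2.
Row 2 already has 2, so R2C5 = 3.
Row 5 now contains 4; hence R5C2 = 5.
The two cells of cage e must have sum 6, so R5C5 = 2.
Cage f needs sum 7; hence R1C1 = 2.
Cage f needs sum 7, leaving R1C2 = 4.
Column 4 already has 2; hence R1C4 = 3.
3 is placed in column 5, leaving R1C5 = 1.
3 is placed in row 2, so R2C2 = 1.
Column 4 now contains 3, so R3C4 = 1.
Cage d needs two cells with sum 3; hence R4C3 = 2.
Row 5 now contains 2, so R5C3 = 1.
Cage c needs two cells with sum 5, so R3C2 = 2.
Row 3 already has 1; hence R3C3 = 3.
Cage j needs sum 9; hence R4C1 = 1.
2 is placed in row 4, which forces R4C2 = 3.
Row 5 already has 1, leaving R5C1 = 3.
Completed grid: 2 4 5 3 1 / 5 1 4 2 3 / 4 2 3 1 5 / 1 3 2 5 4 / 3 5 1 4 2.

1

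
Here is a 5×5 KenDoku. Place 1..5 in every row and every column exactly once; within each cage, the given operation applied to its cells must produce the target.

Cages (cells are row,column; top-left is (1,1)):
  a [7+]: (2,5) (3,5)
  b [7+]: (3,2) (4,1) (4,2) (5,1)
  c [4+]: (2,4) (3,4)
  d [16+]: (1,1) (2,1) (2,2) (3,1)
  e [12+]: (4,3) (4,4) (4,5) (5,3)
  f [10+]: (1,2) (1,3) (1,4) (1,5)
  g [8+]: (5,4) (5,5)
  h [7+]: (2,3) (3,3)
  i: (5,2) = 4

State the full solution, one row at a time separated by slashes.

5 3 1 2 4 / 4 5 3 1 2 / 2 1 4 3 5 / 3 2 5 4 1 / 1 4 2 5 3

Cage i is a single given cell, so (5,2) = 4.
Column 2 already has 4; hence (2,2) = 5.
The only place for 5 in row 1 is (1,1).
Row 2 needs a 1, and only (2,4) is open for it.
Column 4 now contains 1, so (3,4) = 3.
3 is placed in column 4, so (5,4) = 5.
Row 5 already has 5, so (5,5) = 3.
Cage a needs two cells with sum 7, leaving (2,5) = 2.
Cage a's pair has sum 7; hence (3,5) = 5.
Row 2 now contains 2, leaving (2,1) = 4.
Row 2 now contains 2; hence (2,3) = 3.
Cage d has sum 16, leaving (3,1) = 2.
Row 3 already has 2, so (3,2) = 1.
Row 3 already has 5, so (3,3) = 4.
Cage e needs sum 12; hence (4,3) = 5.
Column 1 already has 2; hence (5,1) = 1.
1 is placed in row 5, leaving (5,3) = 2.
The 4 cells of cage f must have sum 10; hence (1,2) = 3.
Column 3 now contains 2; hence (1,3) = 1.
Cage f needs sum 10; hence (1,4) = 2.
Cage f has sum 10, which forces (1,5) = 4.
Column 1 now contains 1, so (4,1) = 3.
The 4 cells of cage b must have sum 7, which forces (4,2) = 2.
The 4 cells of cage e must have sum 12, which forces (4,4) = 4.
Cage e needs sum 12, which forces (4,5) = 1.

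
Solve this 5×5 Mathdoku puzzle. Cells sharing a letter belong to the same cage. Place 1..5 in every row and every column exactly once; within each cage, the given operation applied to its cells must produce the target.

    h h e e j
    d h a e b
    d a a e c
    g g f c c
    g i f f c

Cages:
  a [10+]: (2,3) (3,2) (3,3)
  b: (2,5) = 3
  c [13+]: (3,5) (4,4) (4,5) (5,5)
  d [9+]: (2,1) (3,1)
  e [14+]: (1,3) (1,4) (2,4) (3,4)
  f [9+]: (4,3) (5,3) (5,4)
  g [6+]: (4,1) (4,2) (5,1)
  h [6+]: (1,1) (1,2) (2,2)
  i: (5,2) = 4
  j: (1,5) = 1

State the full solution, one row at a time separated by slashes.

J is a freebie, leaving (1,5) = 1.
B is a freebie; hence (2,5) = 3.
I is a freebie, so (5,2) = 4.
The 3 cells of cage h must have sum 6, which forces (2,2) = 1.
The 4 cells of cage c must have sum 13, which forces (4,4) = 2.
The 3 cells of cage g must have sum 6, leaving (4,1) = 1.
Row 4 already has 2, leaving (4,2) = 3.
Cage g has sum 6, leaving (5,1) = 2.
Row 5 now contains 2, which forces (5,5) = 5.
2 is placed in column 1, leaving (1,1) = 3.
Column 2 now contains 3, so (1,2) = 2.
Column 2 already has 2, so (3,2) = 5.
The 4 cells of cage c must have sum 13, leaving (3,5) = 2.
Cage f has sum 9, leaving (4,3) = 5.
Column 5 now contains 5; hence (4,5) = 4.
5 is placed in column 3; hence (1,3) = 4.
Cage e has sum 14; hence (1,4) = 5.
Cage d's pair has sum 9, leaving (2,1) = 5.
Column 3 already has 4, leaving (2,3) = 2.
Cage e needs sum 14, leaving (2,4) = 4.
Row 3 now contains 5, which forces (3,1) = 4.
Cage e has sum 14, leaving (3,4) = 1.
Column 4 now contains 1, which forces (5,4) = 3.
Row 3 now contains 1, so (3,3) = 3.
Row 5 already has 3, which forces (5,3) = 1.

3 2 4 5 1 / 5 1 2 4 3 / 4 5 3 1 2 / 1 3 5 2 4 / 2 4 1 3 5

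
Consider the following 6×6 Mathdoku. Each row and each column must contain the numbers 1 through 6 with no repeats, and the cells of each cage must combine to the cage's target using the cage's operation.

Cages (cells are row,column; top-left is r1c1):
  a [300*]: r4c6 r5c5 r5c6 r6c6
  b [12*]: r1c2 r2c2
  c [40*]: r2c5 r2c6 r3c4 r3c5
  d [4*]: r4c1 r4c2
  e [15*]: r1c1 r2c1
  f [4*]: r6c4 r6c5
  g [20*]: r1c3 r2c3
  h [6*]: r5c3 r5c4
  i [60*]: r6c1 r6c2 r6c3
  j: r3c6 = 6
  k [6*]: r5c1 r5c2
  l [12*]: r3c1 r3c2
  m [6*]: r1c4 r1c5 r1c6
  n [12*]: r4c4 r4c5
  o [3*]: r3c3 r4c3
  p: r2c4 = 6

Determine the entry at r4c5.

6

P is a freebie, leaving r2c4 = 6.
Cage j is given, so r3c6 = 6.
The 4 cells of cage a must have product 300, so r5c5 = 5.
The only place for 6 in row 1 is r1c2.
The two cells of cage b must have product 12, which forces r2c2 = 2.
The only place for 4 in row 1 is r1c3.
Column 3 already has 4; hence r2c3 = 5.
Cage e's pair has product 15, so r1c1 = 5.
Row 2 already has 5, leaving r2c1 = 3.
3 is placed in column 1, leaving r3c1 = 4.
Row 3 now contains 4; hence r3c2 = 3.
Row 3 already has 3, so r3c3 = 1.
Cage c has product 40, leaving r3c4 = 5.
Cage c has product 40; hence r3c5 = 2.
4 is placed in column 1, which forces r4c1 = 1.
1 is placed in row 4, which forces r4c2 = 4.
Column 3 now contains 1, leaving r4c3 = 3.
Row 4 now contains 3, so r4c4 = 2.
Row 4 now contains 3, leaving r4c5 = 6.
Row 4 now contains 3, which forces r4c6 = 5.
3 is placed in column 2; hence r5c2 = 1.
Row 5 now contains 1, so r5c4 = 3.
3 is placed in row 5; hence r5c6 = 4.
Column 2 now contains 4, so r6c2 = 5.
Column 6 already has 4; hence r6c6 = 3.
Column 4 already has 3; hence r1c4 = 1.
The 3 cells of cage m must have product 6; hence r1c5 = 3.
Cage m needs product 6; hence r1c6 = 2.
Cage c has product 40, which forces r2c5 = 4.
Column 6 already has 4; hence r2c6 = 1.
Cage k needs two cells with product 6; hence r5c1 = 6.
Cage h's pair has product 6, which forces r5c3 = 2.
Column 1 already has 6, so r6c1 = 2.
Column 3 now contains 2, which forces r6c3 = 6.
Column 4 now contains 1, so r6c4 = 4.
4 is placed in column 5, leaving r6c5 = 1.
Filled in: 5 6 4 1 3 2 / 3 2 5 6 4 1 / 4 3 1 5 2 6 / 1 4 3 2 6 5 / 6 1 2 3 5 4 / 2 5 6 4 1 3.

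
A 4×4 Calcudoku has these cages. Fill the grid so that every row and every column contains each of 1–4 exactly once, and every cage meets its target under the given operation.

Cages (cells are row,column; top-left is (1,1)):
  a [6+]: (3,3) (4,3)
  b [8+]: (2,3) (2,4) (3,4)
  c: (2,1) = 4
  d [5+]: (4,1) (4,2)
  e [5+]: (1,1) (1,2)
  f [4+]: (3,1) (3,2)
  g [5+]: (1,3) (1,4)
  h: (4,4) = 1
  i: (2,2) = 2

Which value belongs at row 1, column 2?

Cage c is a single given cell; hence (2,1) = 4.
Cage i is a single given cell, leaving (2,2) = 2.
Cage h is given, leaving (4,4) = 1.
Cage b needs sum 8, leaving (2,3) = 1.
Column 4 already has 1; hence (2,4) = 3.
The 3 cells of cage b must have sum 8, which forces (3,4) = 4.
The two cells of cage d must have sum 5, leaving (4,1) = 2.
Cage d's pair has sum 5, so (4,2) = 3.
2 is placed in row 4, which forces (4,3) = 4.
2 is placed in column 1, leaving (1,1) = 1.
Column 2 already has 3, so (1,2) = 4.
The two cells of cage g must have sum 5, so (1,3) = 3.
Column 4 now contains 4, so (1,4) = 2.
Cage f needs two cells with sum 4, which forces (3,1) = 3.
Column 2 already has 3; hence (3,2) = 1.
4 is placed in row 3, which forces (3,3) = 2.
Completed grid: 1 4 3 2 / 4 2 1 3 / 3 1 2 4 / 2 3 4 1.

4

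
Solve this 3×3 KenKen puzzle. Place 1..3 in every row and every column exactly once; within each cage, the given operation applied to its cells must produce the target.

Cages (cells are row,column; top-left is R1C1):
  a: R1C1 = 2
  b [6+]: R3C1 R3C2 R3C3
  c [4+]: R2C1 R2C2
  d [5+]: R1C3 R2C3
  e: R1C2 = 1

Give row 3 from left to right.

3 2 1

Cage a is a single given cell, leaving R1C1 = 2.
E is a freebie, which forces R1C2 = 1.
Row 1 now contains 2, leaving R1C3 = 3.
1 is placed in column 2, which forces R2C2 = 3.
Column 3 now contains 3; hence R2C3 = 2.
Column 2 now contains 3, so R3C2 = 2.
2 is placed in column 3, leaving R3C3 = 1.
Row 2 already has 3, which forces R2C1 = 1.
Row 3 already has 1, so R3C1 = 3.
The full grid is 2 1 3 / 1 3 2 / 3 2 1.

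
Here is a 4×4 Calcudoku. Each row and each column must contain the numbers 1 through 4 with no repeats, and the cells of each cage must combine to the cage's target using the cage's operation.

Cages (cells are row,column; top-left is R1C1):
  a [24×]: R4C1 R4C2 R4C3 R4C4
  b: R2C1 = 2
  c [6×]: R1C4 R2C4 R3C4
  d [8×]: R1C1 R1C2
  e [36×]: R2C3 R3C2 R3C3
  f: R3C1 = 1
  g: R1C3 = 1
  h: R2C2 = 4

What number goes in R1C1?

4

Cage g is a single given cell, leaving R1C3 = 1.
Cage b is a single given cell; hence R2C1 = 2.
Cage h is given, which forces R2C2 = 4.
Cage e has product 36, leaving R2C3 = 3.
Row 2 now contains 3, leaving R2C4 = 1.
Cage f is a single given cell, leaving R3C1 = 1.
The 3 cells of cage e must have product 36, leaving R3C2 = 3.
Cage e has product 36, leaving R3C3 = 4.
3 is placed in row 3, so R3C4 = 2.
4 is placed in column 3; hence R4C3 = 2.
2 is placed in column 1, so R1C1 = 4.
4 is placed in column 2; hence R1C2 = 2.
Column 4 now contains 2, so R1C4 = 3.
Column 1 now contains 4, so R4C1 = 3.
2 is placed in row 4, so R4C2 = 1.
Column 4 now contains 3, leaving R4C4 = 4.
Completed grid: 4 2 1 3 / 2 4 3 1 / 1 3 4 2 / 3 1 2 4.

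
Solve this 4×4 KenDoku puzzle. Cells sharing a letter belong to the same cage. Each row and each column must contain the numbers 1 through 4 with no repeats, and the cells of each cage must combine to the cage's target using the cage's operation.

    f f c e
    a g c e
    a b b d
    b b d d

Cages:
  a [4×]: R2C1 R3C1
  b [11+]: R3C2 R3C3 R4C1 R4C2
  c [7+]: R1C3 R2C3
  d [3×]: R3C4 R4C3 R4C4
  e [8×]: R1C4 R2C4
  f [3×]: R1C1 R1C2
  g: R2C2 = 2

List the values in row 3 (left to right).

Cage g is a single given cell; hence R2C2 = 2.
2 is placed in row 2, which forces R2C4 = 4.
Cage d has product 3; hence R3C4 = 1.
Cage d needs product 3, leaving R4C3 = 1.
Cage d needs product 3, leaving R4C4 = 3.
Cage c's pair has sum 7, leaving R1C3 = 4.
4 is placed in column 4, leaving R1C4 = 2.
Row 2 now contains 4; hence R2C1 = 1.
Row 2 now contains 4, so R2C3 = 3.
1 is placed in row 3, leaving R3C1 = 4.
The 4 cells of cage b must have sum 11, so R3C2 = 3.
Cage b has sum 11; hence R3C3 = 2.
Cage b has sum 11, so R4C1 = 2.
Row 4 now contains 3; hence R4C2 = 4.
1 is placed in column 1, leaving R1C1 = 3.
Column 2 already has 3, so R1C2 = 1.
The full grid is 3 1 4 2 / 1 2 3 4 / 4 3 2 1 / 2 4 1 3.

4 3 2 1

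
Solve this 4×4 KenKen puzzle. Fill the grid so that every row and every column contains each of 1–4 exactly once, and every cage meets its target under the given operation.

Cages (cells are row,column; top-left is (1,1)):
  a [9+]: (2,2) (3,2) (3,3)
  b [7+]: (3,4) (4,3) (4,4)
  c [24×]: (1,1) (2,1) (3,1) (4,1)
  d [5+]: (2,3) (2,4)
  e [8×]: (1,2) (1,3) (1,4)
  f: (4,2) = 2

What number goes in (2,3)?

Cage f is given, which forces (4,2) = 2.
The only place for 3 in row 1 is (1,1).
The only place for 3 in row 4 is (4,3).
Cage b needs sum 7, which forces (3,4) = 3.
The 3 cells of cage b must have sum 7, so (4,4) = 1.
Cage d needs two cells with sum 5, so (2,3) = 1.
Column 4 now contains 1, so (2,4) = 4.
1 is placed in row 4, which forces (4,1) = 4.
Cage e needs product 8, leaving (1,2) = 1.
Cage e has product 8, leaving (1,3) = 4.
Column 4 now contains 4, which forces (1,4) = 2.
Row 2 already has 1, which forces (2,1) = 2.
4 is placed in row 2, so (2,2) = 3.
The 4 cells of cage c must have product 24, which forces (3,1) = 1.
Cage a has sum 9; hence (3,2) = 4.
Cage a has sum 9, leaving (3,3) = 2.
Filled in: 3 1 4 2 / 2 3 1 4 / 1 4 2 3 / 4 2 3 1.

1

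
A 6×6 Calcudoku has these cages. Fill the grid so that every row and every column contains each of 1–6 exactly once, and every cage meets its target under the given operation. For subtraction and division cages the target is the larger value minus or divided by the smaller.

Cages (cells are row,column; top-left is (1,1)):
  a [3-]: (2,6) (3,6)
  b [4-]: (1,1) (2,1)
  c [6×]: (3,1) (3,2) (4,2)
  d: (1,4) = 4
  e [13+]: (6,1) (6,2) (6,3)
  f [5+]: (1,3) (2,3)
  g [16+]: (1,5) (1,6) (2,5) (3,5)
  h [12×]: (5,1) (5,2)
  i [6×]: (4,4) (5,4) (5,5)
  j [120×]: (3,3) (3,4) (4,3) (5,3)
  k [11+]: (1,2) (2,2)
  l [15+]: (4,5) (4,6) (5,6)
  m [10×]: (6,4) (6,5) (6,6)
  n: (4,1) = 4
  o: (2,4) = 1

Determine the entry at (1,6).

3

Cage d is a single given cell, leaving (1,4) = 4.
Cage o is given, which forces (2,4) = 1.
N is a freebie, so (4,1) = 4.
Cage i needs product 6; hence (5,5) = 1.
Cage m needs product 10, so (6,6) = 1.
In row 5, 5 can only go at (5,3), so (5,3) = 5.
The only place for 5 in column 4 is (6,4).
5 is placed in row 6, leaving (6,5) = 2.
In column 1, 5 can only go at (2,1), so (2,1) = 5.
Cage b's pair has difference 4, so (1,1) = 1.
The two cells of cage k must have sum 11, leaving (1,2) = 5.
Row 2 already has 5, so (2,2) = 6.
Cage g needs sum 16, leaving (1,5) = 6.
6 is placed in column 5, so (4,5) = 5.
Cage g needs sum 16; hence (1,6) = 3.
3 is placed in column 6, which forces (2,6) = 2.
Cage l needs sum 15, which forces (4,6) = 6.
Cage l needs sum 15; hence (5,6) = 4.
Row 1 already has 3; hence (1,3) = 2.
Row 2 now contains 2, so (2,3) = 3.
3 is placed in row 2, leaving (2,5) = 4.
4 is placed in column 5, leaving (3,5) = 3.
6 is placed in column 6, which forces (3,6) = 5.
Column 3 already has 3, which forces (4,3) = 1.
The two cells of cage h must have product 12; hence (5,1) = 6.
Row 5 already has 4, leaving (5,2) = 2.
2 is placed in row 5, leaving (5,4) = 3.
Column 1 now contains 6, so (6,1) = 3.
Row 6 now contains 3; hence (6,2) = 4.
Row 6 now contains 4, so (6,3) = 6.
3 is placed in row 3, which forces (3,1) = 2.
2 is placed in column 2; hence (3,2) = 1.
Column 3 already has 6, which forces (3,3) = 4.
The 4 cells of cage j must have product 120; hence (3,4) = 6.
2 is placed in column 2, leaving (4,2) = 3.
Column 4 already has 3, leaving (4,4) = 2.
Completed grid: 1 5 2 4 6 3 / 5 6 3 1 4 2 / 2 1 4 6 3 5 / 4 3 1 2 5 6 / 6 2 5 3 1 4 / 3 4 6 5 2 1.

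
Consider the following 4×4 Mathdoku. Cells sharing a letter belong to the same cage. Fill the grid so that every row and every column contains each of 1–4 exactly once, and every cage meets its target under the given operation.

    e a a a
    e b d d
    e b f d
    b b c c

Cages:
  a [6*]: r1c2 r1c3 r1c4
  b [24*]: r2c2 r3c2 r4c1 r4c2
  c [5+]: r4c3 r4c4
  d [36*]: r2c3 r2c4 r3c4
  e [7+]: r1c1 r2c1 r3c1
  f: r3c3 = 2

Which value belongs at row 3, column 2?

4

Cage d has product 36, so r2c3 = 3.
The 3 cells of cage d must have product 36, so r2c4 = 4.
Cage f is given, which forces r3c3 = 2.
Cage d has product 36, so r3c4 = 3.
Cage a has product 6; hence r1c2 = 3.
2 is placed in column 3; hence r1c3 = 1.
Cage a has product 6; hence r1c4 = 2.
Cage c needs two cells with sum 5, leaving r4c3 = 4.
Cage c needs two cells with sum 5, so r4c4 = 1.
2 is placed in row 1; hence r1c1 = 4.
The 3 cells of cage e must have sum 7, which forces r2c1 = 2.
The 4 cells of cage b must have product 24, which forces r2c2 = 1.
The 3 cells of cage e must have sum 7, which forces r3c1 = 1.
Cage b needs product 24; hence r3c2 = 4.
Cage b has product 24, leaving r4c1 = 3.
1 is placed in row 4; hence r4c2 = 2.
Filled in: 4 3 1 2 / 2 1 3 4 / 1 4 2 3 / 3 2 4 1.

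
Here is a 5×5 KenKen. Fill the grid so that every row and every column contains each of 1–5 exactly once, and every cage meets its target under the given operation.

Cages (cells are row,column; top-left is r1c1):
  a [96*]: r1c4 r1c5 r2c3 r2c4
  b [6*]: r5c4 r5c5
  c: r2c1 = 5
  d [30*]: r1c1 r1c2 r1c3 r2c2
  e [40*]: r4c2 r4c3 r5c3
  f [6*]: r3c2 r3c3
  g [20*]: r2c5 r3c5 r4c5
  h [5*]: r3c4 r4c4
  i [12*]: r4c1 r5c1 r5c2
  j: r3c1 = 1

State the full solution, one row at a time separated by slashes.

2 5 1 4 3 / 5 3 4 2 1 / 1 2 3 5 4 / 3 4 2 1 5 / 4 1 5 3 2

C is a freebie; hence r2c1 = 5.
J is a freebie, so r3c1 = 1.
1 is placed in row 3, so r3c4 = 5.
Row 3 already has 5, so r3c5 = 4.
Column 4 now contains 5, which forces r4c4 = 1.
Row 4 now contains 1; hence r4c5 = 5.
Cage a needs product 96; hence r1c4 = 4.
Cage a needs product 96, which forces r2c3 = 4.
Column 5 already has 4, which forces r2c5 = 1.
Column 3 already has 4, leaving r4c3 = 2.
Cage e has product 40, leaving r5c3 = 5.
Cage d has product 30, so r1c2 = 5.
Cage d has product 30; hence r1c3 = 1.
Cage f needs two cells with product 6, which forces r3c2 = 2.
Column 3 already has 2, which forces r3c3 = 3.
Row 4 already has 2, so r4c2 = 4.
The 3 cells of cage i must have product 12, so r5c2 = 1.
The 4 cells of cage d must have product 30, so r1c1 = 2.
Row 1 already has 2; hence r1c5 = 3.
Column 2 now contains 2; hence r2c2 = 3.
Row 2 already has 3, so r2c4 = 2.
Row 4 now contains 4, leaving r4c1 = 3.
The 3 cells of cage i must have product 12; hence r5c1 = 4.
2 is placed in column 4, leaving r5c4 = 3.
3 is placed in column 5, so r5c5 = 2.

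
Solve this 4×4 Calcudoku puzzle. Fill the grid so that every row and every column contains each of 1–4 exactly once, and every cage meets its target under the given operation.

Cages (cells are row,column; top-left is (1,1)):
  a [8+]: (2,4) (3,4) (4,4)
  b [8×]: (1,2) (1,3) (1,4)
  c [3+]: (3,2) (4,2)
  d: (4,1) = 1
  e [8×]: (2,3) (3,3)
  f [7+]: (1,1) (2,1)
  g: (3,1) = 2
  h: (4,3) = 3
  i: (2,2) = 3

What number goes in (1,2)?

I is a freebie, which forces (2,2) = 3.
Cage g is given, which forces (3,1) = 2.
Row 3 already has 2, leaving (3,2) = 1.
Row 3 already has 2, leaving (3,3) = 4.
4 is placed in row 3, leaving (3,4) = 3.
Cage d is a single given cell; hence (4,1) = 1.
Column 2 already has 1, so (4,2) = 2.
Cage h is a single given cell, leaving (4,3) = 3.
Row 4 now contains 1, which forces (4,4) = 4.
Cage f's pair has sum 7; hence (1,1) = 3.
Column 2 already has 2, leaving (1,2) = 4.
Row 2 now contains 3; hence (2,1) = 4.
Column 3 already has 4; hence (2,3) = 2.
Column 4 now contains 4, which forces (2,4) = 1.
Column 3 already has 2, so (1,3) = 1.
Column 4 already has 1, so (1,4) = 2.
Completed grid: 3 4 1 2 / 4 3 2 1 / 2 1 4 3 / 1 2 3 4.

4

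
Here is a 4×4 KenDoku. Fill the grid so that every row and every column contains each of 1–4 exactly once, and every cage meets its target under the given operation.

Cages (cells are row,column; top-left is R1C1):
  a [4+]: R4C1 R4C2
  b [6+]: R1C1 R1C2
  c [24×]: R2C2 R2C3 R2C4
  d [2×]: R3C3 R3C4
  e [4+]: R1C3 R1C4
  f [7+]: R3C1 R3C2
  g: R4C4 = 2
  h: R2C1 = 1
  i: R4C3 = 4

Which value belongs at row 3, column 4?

1

H is a freebie, so R2C1 = 1.
Column 1 already has 1, leaving R4C1 = 3.
Row 4 now contains 3, leaving R4C2 = 1.
I is a freebie, leaving R4C3 = 4.
Cage g is a single given cell, so R4C4 = 2.
Column 1 already has 3, leaving R3C1 = 4.
Cage f needs two cells with sum 7, so R3C2 = 3.
The two cells of cage d must have product 2, which forces R3C3 = 2.
2 is placed in column 4, which forces R3C4 = 1.
4 is placed in column 1; hence R1C1 = 2.
Cage b's pair has sum 6, which forces R1C2 = 4.
The two cells of cage e must have sum 4, leaving R1C3 = 1.
1 is placed in column 4; hence R1C4 = 3.
Cage c needs product 24, so R2C2 = 2.
2 is placed in column 3, leaving R2C3 = 3.
The 3 cells of cage c must have product 24, so R2C4 = 4.
Completed grid: 2 4 1 3 / 1 2 3 4 / 4 3 2 1 / 3 1 4 2.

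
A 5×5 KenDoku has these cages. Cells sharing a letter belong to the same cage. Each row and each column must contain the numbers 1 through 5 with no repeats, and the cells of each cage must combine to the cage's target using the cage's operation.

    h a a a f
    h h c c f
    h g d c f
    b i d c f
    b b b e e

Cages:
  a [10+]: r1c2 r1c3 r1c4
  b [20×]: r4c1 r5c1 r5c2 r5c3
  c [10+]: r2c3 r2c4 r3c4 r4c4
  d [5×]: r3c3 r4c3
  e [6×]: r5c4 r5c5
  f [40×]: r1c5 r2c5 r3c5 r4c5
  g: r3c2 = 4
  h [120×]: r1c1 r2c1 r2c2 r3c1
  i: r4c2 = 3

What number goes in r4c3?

Cage g is a single given cell, so r3c2 = 4.
Cage i is given, so r4c2 = 3.
In column 5, 3 can only go at r5c5, so r5c5 = 3.
3 is placed in row 5, so r5c4 = 2.
The 4 cells of cage b must have product 20, leaving r4c1 = 1.
Row 4 already has 1, so r4c3 = 5.
5 is placed in row 4; hence r4c4 = 4.
Row 4 already has 4, leaving r4c5 = 2.
Cage c needs sum 10, which forces r2c3 = 2.
Column 3 now contains 5, which forces r3c3 = 1.
1 is placed in row 3; hence r3c4 = 3.
1 is placed in row 3, so r3c5 = 5.
Column 3 already has 1, which forces r5c3 = 4.
Cage a has sum 10, so r1c2 = 2.
4 is placed in column 3; hence r1c3 = 3.
Cage a needs sum 10, which forces r1c4 = 5.
Row 2 already has 2, which forces r2c2 = 5.
3 is placed in column 4, which forces r2c4 = 1.
1 is placed in row 2; hence r2c5 = 4.
Row 3 now contains 5; hence r3c1 = 2.
4 is placed in row 5, leaving r5c1 = 5.
The 4 cells of cage b must have product 20, leaving r5c2 = 1.
Row 1 now contains 3, so r1c1 = 4.
Column 5 already has 4, so r1c5 = 1.
4 is placed in row 2, which forces r2c1 = 3.
Filled in: 4 2 3 5 1 / 3 5 2 1 4 / 2 4 1 3 5 / 1 3 5 4 2 / 5 1 4 2 3.

5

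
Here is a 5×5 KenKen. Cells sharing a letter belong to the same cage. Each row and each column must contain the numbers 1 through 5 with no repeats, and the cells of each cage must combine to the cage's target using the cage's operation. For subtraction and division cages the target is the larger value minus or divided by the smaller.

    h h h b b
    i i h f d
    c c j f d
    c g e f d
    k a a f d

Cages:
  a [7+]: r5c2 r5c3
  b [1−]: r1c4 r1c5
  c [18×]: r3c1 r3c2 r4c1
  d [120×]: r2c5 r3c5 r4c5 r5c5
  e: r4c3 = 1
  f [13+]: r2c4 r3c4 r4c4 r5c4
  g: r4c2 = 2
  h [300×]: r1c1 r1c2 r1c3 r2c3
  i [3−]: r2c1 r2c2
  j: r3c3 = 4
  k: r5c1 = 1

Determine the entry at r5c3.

The 4 cells of cage h must have product 300, so r2c3 = 5.
The 3 cells of cage c must have product 18; hence r3c1 = 2.
The 3 cells of cage c must have product 18, which forces r3c2 = 3.
Cage j is given; hence r3c3 = 4.
Row 3 already has 4; hence r3c5 = 5.
The 3 cells of cage c must have product 18, which forces r4c1 = 3.
Cage g is given, which forces r4c2 = 2.
Cage e is given, which forces r4c3 = 1.
Row 4 now contains 2, leaving r4c5 = 4.
K is a freebie, so r5c1 = 1.
Column 3 now contains 4; hence r1c3 = 3.
Column 1 already has 1, so r2c1 = 4.
The two cells of cage i must have difference 3; hence r2c2 = 1.
Row 2 now contains 4, which forces r2c4 = 3.
Row 2 now contains 3, so r2c5 = 2.
Row 3 now contains 5, which forces r3c4 = 1.
4 is placed in row 4, so r4c4 = 5.
Column 3 now contains 3, which forces r5c3 = 2.
Column 4 already has 3, which forces r5c4 = 4.
Column 5 already has 2, leaving r5c5 = 3.
Column 1 already has 4; hence r1c1 = 5.
Cage h has product 300, so r1c2 = 4.
Column 4 already has 4; hence r1c4 = 2.
Column 5 already has 2, which forces r1c5 = 1.
Row 5 now contains 4, so r5c2 = 5.
Completed grid: 5 4 3 2 1 / 4 1 5 3 2 / 2 3 4 1 5 / 3 2 1 5 4 / 1 5 2 4 3.

2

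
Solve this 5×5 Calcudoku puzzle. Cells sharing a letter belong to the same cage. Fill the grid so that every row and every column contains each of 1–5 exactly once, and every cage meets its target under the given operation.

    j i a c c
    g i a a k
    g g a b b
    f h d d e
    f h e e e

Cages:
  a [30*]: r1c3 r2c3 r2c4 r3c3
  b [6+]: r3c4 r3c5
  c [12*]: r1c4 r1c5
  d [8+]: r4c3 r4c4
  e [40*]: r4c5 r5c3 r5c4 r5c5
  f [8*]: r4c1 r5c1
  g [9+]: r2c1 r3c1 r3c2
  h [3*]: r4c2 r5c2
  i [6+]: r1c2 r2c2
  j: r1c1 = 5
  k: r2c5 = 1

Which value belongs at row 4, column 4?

3

Cage j is a single given cell, leaving r1c1 = 5.
Cage k is a single given cell, which forces r2c5 = 1.
Row 4 needs a 1, and only r4c2 is open for it.
Column 2 already has 1; hence r5c2 = 3.
The only place for 1 in row 1 is r1c3.
Cage e needs product 40, leaving r5c4 = 1.
In row 1, 2 can only go at r1c2, so r1c2 = 2.
Column 2 now contains 2, so r2c2 = 4.
4 is placed in column 2, leaving r3c2 = 5.
Cage g needs sum 9, which forces r2c1 = 3.
The 3 cells of cage g must have sum 9, leaving r3c1 = 1.
Cage a has product 30, which forces r3c3 = 3.
Column 3 now contains 3; hence r4c3 = 5.
5 is placed in row 4, which forces r4c4 = 3.
Column 4 now contains 3, so r1c4 = 4.
Cage c needs two cells with product 12, so r1c5 = 3.
Column 3 now contains 5, leaving r2c3 = 2.
Cage a has product 30, leaving r2c4 = 5.
Column 4 already has 4, which forces r3c4 = 2.
Row 3 now contains 2, so r3c5 = 4.
Column 5 now contains 4, leaving r4c5 = 2.
Column 3 already has 2, leaving r5c3 = 4.
Cage e needs product 40, leaving r5c5 = 5.
Row 4 now contains 2, leaving r4c1 = 4.
Row 5 now contains 4, so r5c1 = 2.
The full grid is 5 2 1 4 3 / 3 4 2 5 1 / 1 5 3 2 4 / 4 1 5 3 2 / 2 3 4 1 5.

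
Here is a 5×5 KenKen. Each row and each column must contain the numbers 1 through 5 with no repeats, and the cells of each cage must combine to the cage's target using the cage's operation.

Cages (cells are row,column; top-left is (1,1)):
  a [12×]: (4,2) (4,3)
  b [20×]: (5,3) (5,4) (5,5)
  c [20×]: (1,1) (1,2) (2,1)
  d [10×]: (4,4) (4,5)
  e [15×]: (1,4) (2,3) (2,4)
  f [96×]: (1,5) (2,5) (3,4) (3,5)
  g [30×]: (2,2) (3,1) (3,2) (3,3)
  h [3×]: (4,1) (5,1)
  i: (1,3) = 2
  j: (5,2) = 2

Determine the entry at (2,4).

1

Cage i is a single given cell, which forces (1,3) = 2.
Cage f has product 96, so (3,4) = 4.
J is a freebie; hence (5,2) = 2.
The 4 cells of cage g must have product 30, so (3,1) = 2.
2 is placed in row 3, which forces (3,5) = 3.
Column 5 now contains 3; hence (1,5) = 4.
The 4 cells of cage g must have product 30, leaving (2,2) = 3.
Cage f needs product 96, leaving (2,5) = 2.
Column 2 now contains 3, which forces (4,2) = 4.
4 is placed in row 4, so (4,3) = 3.
2 is placed in column 5, so (4,5) = 5.
5 is placed in column 5, leaving (5,5) = 1.
Cage e has product 15; hence (1,4) = 3.
The 3 cells of cage c must have product 20, so (2,1) = 4.
Row 4 already has 3, which forces (4,1) = 1.
Row 4 already has 5, which forces (4,4) = 2.
Row 5 already has 1; hence (5,1) = 3.
The 3 cells of cage b must have product 20, so (5,3) = 4.
Row 5 already has 1, so (5,4) = 5.
1 is placed in column 1, so (1,1) = 5.
The 3 cells of cage c must have product 20; hence (1,2) = 1.
Cage e has product 15, which forces (2,3) = 5.
5 is placed in column 4, which forces (2,4) = 1.
Column 2 now contains 1, leaving (3,2) = 5.
Column 3 already has 5; hence (3,3) = 1.
The full grid is 5 1 2 3 4 / 4 3 5 1 2 / 2 5 1 4 3 / 1 4 3 2 5 / 3 2 4 5 1.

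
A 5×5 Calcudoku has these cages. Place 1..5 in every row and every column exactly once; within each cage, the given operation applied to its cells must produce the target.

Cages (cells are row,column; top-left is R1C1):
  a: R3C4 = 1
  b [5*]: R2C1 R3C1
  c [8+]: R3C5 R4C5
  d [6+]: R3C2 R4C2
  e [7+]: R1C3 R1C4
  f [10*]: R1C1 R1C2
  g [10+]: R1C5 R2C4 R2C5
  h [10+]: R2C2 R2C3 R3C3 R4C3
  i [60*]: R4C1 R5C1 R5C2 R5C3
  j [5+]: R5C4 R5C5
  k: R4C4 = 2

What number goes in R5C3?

Cage a is a single given cell, which forces R3C4 = 1.
Cage k is given, leaving R4C4 = 2.
The two cells of cage b must have product 5, so R2C1 = 1.
Row 3 already has 1, so R3C1 = 5.
Row 3 already has 5, so R3C2 = 2.
Row 3 already has 5; hence R3C5 = 3.
Column 5 now contains 3, which forces R4C5 = 5.
Column 1 now contains 5; hence R1C1 = 2.
Column 2 already has 2, so R1C2 = 5.
Cage h needs sum 10, leaving R2C2 = 3.
Cage h needs sum 10, so R2C3 = 2.
2 is placed in row 2, which forces R2C5 = 4.
3 is placed in row 3, leaving R3C3 = 4.
Cage d needs two cells with sum 6, so R4C2 = 4.
Cage h needs sum 10, leaving R4C3 = 1.
5 is placed in column 2, leaving R5C2 = 1.
1 is placed in column 3, so R5C3 = 5.
Row 5 now contains 1, so R5C5 = 2.
4 is placed in column 3, leaving R1C3 = 3.
Cage e needs two cells with sum 7, which forces R1C4 = 4.
Column 5 already has 4, which forces R1C5 = 1.
4 is placed in row 2, leaving R2C4 = 5.
Row 4 now contains 4, leaving R4C1 = 3.
The 4 cells of cage i must have product 60, leaving R5C1 = 4.
The two cells of cage j must have sum 5, so R5C4 = 3.
Filled in: 2 5 3 4 1 / 1 3 2 5 4 / 5 2 4 1 3 / 3 4 1 2 5 / 4 1 5 3 2.

5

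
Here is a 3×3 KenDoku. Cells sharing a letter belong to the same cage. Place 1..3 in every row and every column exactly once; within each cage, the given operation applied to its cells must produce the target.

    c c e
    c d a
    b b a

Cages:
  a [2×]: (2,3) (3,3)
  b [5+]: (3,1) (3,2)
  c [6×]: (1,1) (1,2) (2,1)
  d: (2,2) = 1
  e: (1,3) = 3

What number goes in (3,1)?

Cage e is given, so (1,3) = 3.
Cage d is given, which forces (2,2) = 1.
Row 2 now contains 1, so (2,3) = 2.
Column 3 already has 2, so (3,3) = 1.
Cage c has product 6; hence (1,1) = 1.
1 is placed in column 2, which forces (1,2) = 2.
Row 2 now contains 2, so (2,1) = 3.
Column 1 now contains 3, so (3,1) = 2.
Column 2 already has 2, which forces (3,2) = 3.
Filled in: 1 2 3 / 3 1 2 / 2 3 1.

2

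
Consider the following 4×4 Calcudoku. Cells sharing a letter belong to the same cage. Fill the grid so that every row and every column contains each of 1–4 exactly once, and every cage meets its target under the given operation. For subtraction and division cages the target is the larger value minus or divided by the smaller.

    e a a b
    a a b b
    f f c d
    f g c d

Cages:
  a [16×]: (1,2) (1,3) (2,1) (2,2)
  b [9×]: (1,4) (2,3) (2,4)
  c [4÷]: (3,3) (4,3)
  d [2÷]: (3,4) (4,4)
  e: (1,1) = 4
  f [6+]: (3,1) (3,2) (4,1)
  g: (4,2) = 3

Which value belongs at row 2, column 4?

Cage e is given; hence (1,1) = 4.
Cage b has product 9, so (1,4) = 3.
Cage b has product 9, leaving (2,3) = 3.
Cage b needs product 9, which forces (2,4) = 1.
Cage g is given, leaving (4,2) = 3.
1 is placed in row 2, leaving (2,1) = 2.
Cage a has product 16, which forces (2,2) = 4.
Cage f needs sum 6, leaving (3,1) = 3.
Column 1 already has 2, so (4,1) = 1.
Row 4 now contains 1, so (4,3) = 4.
Row 4 already has 4, so (4,4) = 2.
Cage f has sum 6, which forces (3,2) = 2.
Column 3 already has 4; hence (3,3) = 1.
2 is placed in column 4, leaving (3,4) = 4.
Column 2 already has 2, leaving (1,2) = 1.
Column 3 now contains 1, which forces (1,3) = 2.
The full grid is 4 1 2 3 / 2 4 3 1 / 3 2 1 4 / 1 3 4 2.

1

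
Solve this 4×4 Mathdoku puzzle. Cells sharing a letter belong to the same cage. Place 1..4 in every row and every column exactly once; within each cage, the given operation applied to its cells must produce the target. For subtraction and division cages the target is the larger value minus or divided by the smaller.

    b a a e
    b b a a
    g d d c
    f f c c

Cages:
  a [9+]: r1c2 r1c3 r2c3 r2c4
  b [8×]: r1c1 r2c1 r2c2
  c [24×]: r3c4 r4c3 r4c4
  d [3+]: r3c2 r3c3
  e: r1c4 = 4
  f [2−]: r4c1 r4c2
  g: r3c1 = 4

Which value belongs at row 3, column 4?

3

Cage e is a single given cell, so r1c4 = 4.
Cage g is given, leaving r3c1 = 4.
The 3 cells of cage b must have product 8, so r2c2 = 4.
Cage c needs product 24, which forces r4c3 = 4.
Row 3 needs a 3, and only r3c4 is open for it.
The 4 cells of cage a must have sum 9; hence r1c2 = 3.
Cage a needs sum 9, so r2c3 = 3.
3 is placed in column 2, so r4c2 = 1.
3 is placed in column 4; hence r4c4 = 2.
Cage a needs sum 9, which forces r1c3 = 2.
Column 4 already has 2, leaving r2c4 = 1.
Column 2 already has 1, which forces r3c2 = 2.
Cage d needs two cells with sum 3, which forces r3c3 = 1.
Row 4 already has 1, leaving r4c1 = 3.
Row 1 already has 2, which forces r1c1 = 1.
1 is placed in row 2; hence r2c1 = 2.
Completed grid: 1 3 2 4 / 2 4 3 1 / 4 2 1 3 / 3 1 4 2.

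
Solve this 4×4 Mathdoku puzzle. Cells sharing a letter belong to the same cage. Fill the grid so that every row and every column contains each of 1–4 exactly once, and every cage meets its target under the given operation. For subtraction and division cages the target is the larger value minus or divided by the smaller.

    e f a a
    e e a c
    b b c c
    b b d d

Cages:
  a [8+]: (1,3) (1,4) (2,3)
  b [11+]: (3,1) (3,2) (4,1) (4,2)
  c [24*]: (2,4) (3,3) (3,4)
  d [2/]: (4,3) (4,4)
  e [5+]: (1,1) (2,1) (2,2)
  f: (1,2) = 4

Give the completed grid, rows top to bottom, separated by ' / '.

F is a freebie, so (1,2) = 4.
Row 3 needs a 1, and only (3,2) is open for it.
Cage e needs sum 5, which forces (1,1) = 2.
Cage e needs sum 5, which forces (2,1) = 1.
Column 2 now contains 1; hence (2,2) = 2.
Cage b has sum 11, so (3,1) = 3.
Cage b needs sum 11; hence (4,1) = 4.
Cage b needs sum 11, so (4,2) = 3.
Cage a needs sum 8, leaving (2,3) = 4.
Cage c needs product 24, leaving (2,4) = 3.
Column 3 now contains 4; hence (3,3) = 2.
Row 3 already has 2; hence (3,4) = 4.
2 is placed in column 3, which forces (4,3) = 1.
Row 4 already has 1; hence (4,4) = 2.
Column 3 already has 1, leaving (1,3) = 3.
Column 4 now contains 3; hence (1,4) = 1.

2 4 3 1 / 1 2 4 3 / 3 1 2 4 / 4 3 1 2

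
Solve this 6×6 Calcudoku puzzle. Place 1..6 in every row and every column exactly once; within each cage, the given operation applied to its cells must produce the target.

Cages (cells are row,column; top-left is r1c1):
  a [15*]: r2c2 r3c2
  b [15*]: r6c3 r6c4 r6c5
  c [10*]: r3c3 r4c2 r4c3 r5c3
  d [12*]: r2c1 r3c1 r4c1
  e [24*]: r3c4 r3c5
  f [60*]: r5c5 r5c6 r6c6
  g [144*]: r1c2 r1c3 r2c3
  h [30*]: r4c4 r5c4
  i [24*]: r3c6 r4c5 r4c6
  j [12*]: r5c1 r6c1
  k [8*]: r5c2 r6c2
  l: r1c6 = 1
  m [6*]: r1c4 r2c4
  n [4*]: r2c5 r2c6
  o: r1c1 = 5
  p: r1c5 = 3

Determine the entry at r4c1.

O is a freebie; hence r1c1 = 5.
Cage g needs product 144, leaving r1c2 = 6.
Cage g needs product 144, so r1c3 = 4.
Cage p is given, leaving r1c5 = 3.
Cage l is a single given cell, so r1c6 = 1.
The 3 cells of cage g must have product 144, so r2c3 = 6.
Column 6 already has 1, which forces r2c6 = 4.
Cage c needs product 10; hence r4c2 = 1.
1 is placed in row 1, leaving r1c4 = 2.
The two cells of cage m must have product 6, so r2c4 = 3.
4 is placed in row 2, so r2c5 = 1.
Column 5 now contains 1, leaving r6c5 = 5.
1 is placed in row 2, which forces r2c1 = 2.
3 is placed in row 2; hence r2c2 = 5.
The 3 cells of cage d must have product 12, so r3c1 = 1.
Cage a needs two cells with product 15; hence r3c2 = 3.
Row 3 now contains 3, which forces r3c6 = 2.
Cage d has product 12; hence r4c1 = 6.
Row 4 already has 6, which forces r4c4 = 5.
Row 4 already has 6, which forces r4c6 = 3.
Column 4 already has 5, leaving r5c4 = 6.
Cage f has product 60, so r5c6 = 5.
Cage b needs product 15, which forces r6c3 = 3.
5 is placed in row 6, which forces r6c4 = 1.
Column 6 already has 3, leaving r6c6 = 6.
Row 3 already has 2, which forces r3c3 = 5.
6 is placed in column 4, which forces r3c4 = 4.
The two cells of cage e must have product 24, so r3c5 = 6.
Row 4 now contains 5, which forces r4c3 = 2.
Cage i needs product 24, leaving r4c5 = 4.
Cage j's pair has product 12, which forces r5c1 = 3.
The 4 cells of cage c must have product 10; hence r5c3 = 1.
Cage f needs product 60, which forces r5c5 = 2.
3 is placed in row 6, which forces r6c1 = 4.
Row 6 now contains 4, leaving r6c2 = 2.
Row 5 now contains 2; hence r5c2 = 4.
Filled in: 5 6 4 2 3 1 / 2 5 6 3 1 4 / 1 3 5 4 6 2 / 6 1 2 5 4 3 / 3 4 1 6 2 5 / 4 2 3 1 5 6.

6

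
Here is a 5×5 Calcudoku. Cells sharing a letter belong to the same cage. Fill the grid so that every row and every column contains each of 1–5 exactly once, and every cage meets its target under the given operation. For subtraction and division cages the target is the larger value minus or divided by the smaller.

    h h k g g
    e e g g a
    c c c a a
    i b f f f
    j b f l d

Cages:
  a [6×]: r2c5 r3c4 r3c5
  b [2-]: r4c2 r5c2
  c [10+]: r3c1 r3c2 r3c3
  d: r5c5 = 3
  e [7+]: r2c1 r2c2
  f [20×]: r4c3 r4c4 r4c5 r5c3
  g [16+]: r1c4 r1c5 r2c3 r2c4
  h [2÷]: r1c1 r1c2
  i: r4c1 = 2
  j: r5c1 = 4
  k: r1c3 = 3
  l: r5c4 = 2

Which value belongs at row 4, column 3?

5

Cage k is given, leaving r1c3 = 3.
Cage i is given; hence r4c1 = 2.
Cage j is given, leaving r5c1 = 4.
Cage l is given, which forces r5c4 = 2.
Cage d is a single given cell, so r5c5 = 3.
Column 1 already has 4; hence r1c1 = 1.
Cage h's pair has quotient 2, which forces r1c2 = 2.
2 is placed in column 2, so r2c2 = 4.
Cage a needs product 6, leaving r3c4 = 3.
Cage b needs two cells with difference 2, which forces r4c2 = 3.
2 is placed in row 5; hence r5c3 = 1.
Cage g has sum 16, which forces r1c4 = 4.
The 4 cells of cage g must have sum 16, which forces r1c5 = 5.
Cage e needs two cells with sum 7; hence r2c1 = 3.
The 4 cells of cage g must have sum 16, leaving r2c3 = 2.
Column 4 already has 3, leaving r2c4 = 5.
Row 2 already has 2, so r2c5 = 1.
Row 3 now contains 3, leaving r3c1 = 5.
Cage c needs sum 10; hence r3c2 = 1.
The 3 cells of cage c must have sum 10, which forces r3c3 = 4.
Column 5 already has 1, which forces r3c5 = 2.
Column 3 now contains 4, so r4c3 = 5.
5 is placed in column 4; hence r4c4 = 1.
Column 5 already has 1, which forces r4c5 = 4.
Row 5 already has 1, so r5c2 = 5.
Filled in: 1 2 3 4 5 / 3 4 2 5 1 / 5 1 4 3 2 / 2 3 5 1 4 / 4 5 1 2 3.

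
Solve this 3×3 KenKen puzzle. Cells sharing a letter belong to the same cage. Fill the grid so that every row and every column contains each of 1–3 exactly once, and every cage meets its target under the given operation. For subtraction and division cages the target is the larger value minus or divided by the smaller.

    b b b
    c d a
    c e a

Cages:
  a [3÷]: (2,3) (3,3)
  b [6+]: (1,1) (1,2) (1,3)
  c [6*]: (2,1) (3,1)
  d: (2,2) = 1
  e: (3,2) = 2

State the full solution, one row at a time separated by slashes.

1 3 2 / 2 1 3 / 3 2 1

Cage d is given, leaving (2,2) = 1.
Row 2 now contains 1, which forces (2,3) = 3.
E is a freebie, so (3,2) = 2.
Column 3 now contains 3, leaving (3,3) = 1.
Cage b has sum 6, leaving (1,1) = 1.
Column 2 now contains 2; hence (1,2) = 3.
1 is placed in column 3, so (1,3) = 2.
Row 2 now contains 3, so (2,1) = 2.
2 is placed in row 3, leaving (3,1) = 3.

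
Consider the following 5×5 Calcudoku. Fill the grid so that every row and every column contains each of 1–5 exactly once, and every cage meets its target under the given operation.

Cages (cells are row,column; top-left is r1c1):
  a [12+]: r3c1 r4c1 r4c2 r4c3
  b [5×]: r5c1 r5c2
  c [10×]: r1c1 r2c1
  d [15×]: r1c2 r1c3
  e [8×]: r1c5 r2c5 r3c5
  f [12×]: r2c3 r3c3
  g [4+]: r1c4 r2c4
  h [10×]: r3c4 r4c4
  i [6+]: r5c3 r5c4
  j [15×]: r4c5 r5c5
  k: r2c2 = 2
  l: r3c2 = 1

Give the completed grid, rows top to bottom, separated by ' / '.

Cage k is a single given cell, so r2c2 = 2.
L is a freebie, leaving r3c2 = 1.
Column 2 already has 1; hence r5c2 = 5.
5 is placed in row 5, leaving r5c5 = 3.
Cage c needs two cells with product 10; hence r1c1 = 2.
5 is placed in column 2; hence r1c2 = 3.
Cage d needs two cells with product 15, leaving r1c3 = 5.
Row 1 now contains 3; hence r1c4 = 1.
Row 1 already has 1; hence r1c5 = 4.
2 is placed in row 2, so r2c1 = 5.
Column 4 already has 1, so r2c4 = 3.
Column 5 now contains 4, leaving r2c5 = 1.
Column 5 now contains 4, so r3c5 = 2.
Column 2 now contains 3, so r4c2 = 4.
3 is placed in column 5, which forces r4c5 = 5.
5 is placed in row 5, which forces r5c1 = 1.
Row 2 already has 3, leaving r2c3 = 4.
Cage a needs sum 12, which forces r3c1 = 4.
Cage f's pair has product 12, so r3c3 = 3.
Row 3 already has 2; hence r3c4 = 5.
Column 1 now contains 1, which forces r4c1 = 3.
The 4 cells of cage a must have sum 12, so r4c3 = 1.
Row 4 now contains 5, so r4c4 = 2.
4 is placed in column 3; hence r5c3 = 2.
Column 4 already has 2, which forces r5c4 = 4.

2 3 5 1 4 / 5 2 4 3 1 / 4 1 3 5 2 / 3 4 1 2 5 / 1 5 2 4 3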